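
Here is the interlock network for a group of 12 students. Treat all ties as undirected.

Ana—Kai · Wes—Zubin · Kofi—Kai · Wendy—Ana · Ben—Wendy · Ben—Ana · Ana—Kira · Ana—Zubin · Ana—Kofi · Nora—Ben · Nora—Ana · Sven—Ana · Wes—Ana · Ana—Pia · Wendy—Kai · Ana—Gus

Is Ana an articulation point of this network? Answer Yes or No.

Removing Ana leaves {Gus} with no path to {Ben, Kai, Kofi, Nora, and Wendy}, so the network splits into 6 components. Ana is a cut vertex.

Yes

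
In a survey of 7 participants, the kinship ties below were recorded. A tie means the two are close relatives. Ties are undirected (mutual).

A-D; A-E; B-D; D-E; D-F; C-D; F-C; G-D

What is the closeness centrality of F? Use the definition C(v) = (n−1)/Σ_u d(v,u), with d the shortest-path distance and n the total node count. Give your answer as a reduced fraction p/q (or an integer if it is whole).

3/5

Distances from F: A:2, B:2, C:1, D:1, E:2, G:2. Sum = 10.
n = 7, so closeness = 6/10 = 3/5.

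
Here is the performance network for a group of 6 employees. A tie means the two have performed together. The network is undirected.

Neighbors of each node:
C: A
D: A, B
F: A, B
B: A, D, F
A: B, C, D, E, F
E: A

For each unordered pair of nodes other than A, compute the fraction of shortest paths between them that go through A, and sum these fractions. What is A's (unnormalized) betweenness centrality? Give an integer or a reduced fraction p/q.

Pairs whose geodesics pass through A — B–C: 1; B–E: 1; C–F: 1; C–E: 1; C–D: 1; F–E: 1; F–D: 1/2; E–D: 1.
All other pairs contribute 0.
Summing the contributions gives betweenness(A) = 15/2.

15/2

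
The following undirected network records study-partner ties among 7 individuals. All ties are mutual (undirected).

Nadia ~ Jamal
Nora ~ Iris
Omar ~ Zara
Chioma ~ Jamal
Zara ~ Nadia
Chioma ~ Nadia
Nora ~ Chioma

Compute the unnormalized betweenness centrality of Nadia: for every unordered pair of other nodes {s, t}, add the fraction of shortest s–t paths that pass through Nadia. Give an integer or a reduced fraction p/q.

8

Pairs whose geodesics pass through Nadia — Jamal–Omar: 1; Jamal–Zara: 1; Omar–Chioma: 1; Omar–Nora: 1; Omar–Iris: 1; Chioma–Zara: 1; Zara–Nora: 1; Zara–Iris: 1.
All other pairs contribute 0.
Summing the contributions gives betweenness(Nadia) = 8.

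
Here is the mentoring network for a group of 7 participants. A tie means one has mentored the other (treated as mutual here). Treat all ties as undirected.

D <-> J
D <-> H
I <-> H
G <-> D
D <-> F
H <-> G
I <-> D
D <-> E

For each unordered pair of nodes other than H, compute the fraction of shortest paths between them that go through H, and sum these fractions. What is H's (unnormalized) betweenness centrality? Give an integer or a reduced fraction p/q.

Pairs whose geodesics pass through H — G–I: 1/2.
All other pairs contribute 0.
Summing the contributions gives betweenness(H) = 1/2.

1/2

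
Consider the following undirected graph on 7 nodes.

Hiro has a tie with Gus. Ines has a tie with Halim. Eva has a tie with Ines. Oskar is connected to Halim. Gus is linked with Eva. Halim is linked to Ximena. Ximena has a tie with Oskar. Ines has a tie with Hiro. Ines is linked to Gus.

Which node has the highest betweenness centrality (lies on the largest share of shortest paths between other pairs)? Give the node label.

Ines

Unnormalized betweenness of each node: Eva:0, Gus:1/2, Halim:8, Hiro:0, Ines:19/2, Oskar:0, Ximena:0.
Ines has the largest value, 19/2, making it the main broker — the node through which the most shortest paths run.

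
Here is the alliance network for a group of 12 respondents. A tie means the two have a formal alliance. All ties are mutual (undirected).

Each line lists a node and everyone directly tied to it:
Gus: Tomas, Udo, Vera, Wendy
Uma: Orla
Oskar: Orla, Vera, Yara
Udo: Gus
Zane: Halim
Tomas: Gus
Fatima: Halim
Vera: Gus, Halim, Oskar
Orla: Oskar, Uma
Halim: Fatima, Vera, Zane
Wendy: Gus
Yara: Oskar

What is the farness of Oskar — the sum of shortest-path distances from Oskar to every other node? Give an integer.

Distances from Oskar: Fatima:3, Gus:2, Halim:2, Orla:1, Tomas:3, Udo:3, Uma:2, Vera:1, Wendy:3, Yara:1, Zane:3.
Sum = 3 + 2 + 2 + 1 + 3 + 3 + 2 + 1 + 3 + 1 + 3 = 24.

24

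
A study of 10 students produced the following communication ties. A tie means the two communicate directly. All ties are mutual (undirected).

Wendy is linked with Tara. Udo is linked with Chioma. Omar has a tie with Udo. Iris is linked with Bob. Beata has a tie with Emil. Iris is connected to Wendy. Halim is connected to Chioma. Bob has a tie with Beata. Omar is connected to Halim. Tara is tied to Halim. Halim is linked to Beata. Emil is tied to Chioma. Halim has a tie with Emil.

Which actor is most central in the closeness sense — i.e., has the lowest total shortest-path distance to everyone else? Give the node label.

Halim

Farness (sum of distances to all others) for each node — Beata:17, Bob:21, Chioma:19, Emil:17, Halim:14, Iris:25, Omar:20, Tara:18, Udo:25, Wendy:22.
The smallest farness is 14, for Halim, so Halim has the highest closeness.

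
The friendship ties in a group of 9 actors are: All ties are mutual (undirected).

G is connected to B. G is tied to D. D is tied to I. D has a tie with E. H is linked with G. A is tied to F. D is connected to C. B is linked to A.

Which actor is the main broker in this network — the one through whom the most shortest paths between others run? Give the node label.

Unnormalized betweenness of each node: A:7, B:12, C:0, D:18, E:0, F:0, G:19, H:0, I:0.
G has the largest value, 19, making it the main broker — the node through which the most shortest paths run.

G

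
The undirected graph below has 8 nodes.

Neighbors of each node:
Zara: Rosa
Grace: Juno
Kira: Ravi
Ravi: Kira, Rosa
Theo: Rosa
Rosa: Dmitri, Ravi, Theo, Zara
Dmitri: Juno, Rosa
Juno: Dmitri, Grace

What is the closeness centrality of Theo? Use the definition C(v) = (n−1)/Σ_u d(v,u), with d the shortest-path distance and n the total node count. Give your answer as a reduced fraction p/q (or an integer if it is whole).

Distances from Theo: Dmitri:2, Grace:4, Juno:3, Kira:3, Ravi:2, Rosa:1, Zara:2. Sum = 17.
n = 8, so closeness = 7/17.

7/17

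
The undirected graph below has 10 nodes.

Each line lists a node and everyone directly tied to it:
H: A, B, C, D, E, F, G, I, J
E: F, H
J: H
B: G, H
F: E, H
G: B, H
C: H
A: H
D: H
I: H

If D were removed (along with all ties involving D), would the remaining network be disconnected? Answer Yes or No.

Even without D, every remaining node can still reach every other (the residual graph is connected), so D is not a cut vertex.

No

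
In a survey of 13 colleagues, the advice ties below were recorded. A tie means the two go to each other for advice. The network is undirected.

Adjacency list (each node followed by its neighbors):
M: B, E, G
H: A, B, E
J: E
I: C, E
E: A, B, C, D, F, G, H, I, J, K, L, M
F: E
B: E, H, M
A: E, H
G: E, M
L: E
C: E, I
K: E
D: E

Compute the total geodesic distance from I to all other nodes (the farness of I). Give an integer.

22

Distances from I: A:2, B:2, C:1, D:2, E:1, F:2, G:2, H:2, J:2, K:2, L:2, M:2.
Sum = 2 + 2 + 1 + 2 + 1 + 2 + 2 + 2 + 2 + 2 + 2 + 2 = 22.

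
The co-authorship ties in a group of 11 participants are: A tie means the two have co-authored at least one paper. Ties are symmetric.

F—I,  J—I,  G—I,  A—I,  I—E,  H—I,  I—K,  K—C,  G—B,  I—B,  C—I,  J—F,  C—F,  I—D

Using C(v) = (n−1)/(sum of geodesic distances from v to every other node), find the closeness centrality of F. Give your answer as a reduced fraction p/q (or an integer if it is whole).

10/17

Distances from F: A:2, B:2, C:1, D:2, E:2, G:2, H:2, I:1, J:1, K:2. Sum = 17.
n = 11, so closeness = 10/17.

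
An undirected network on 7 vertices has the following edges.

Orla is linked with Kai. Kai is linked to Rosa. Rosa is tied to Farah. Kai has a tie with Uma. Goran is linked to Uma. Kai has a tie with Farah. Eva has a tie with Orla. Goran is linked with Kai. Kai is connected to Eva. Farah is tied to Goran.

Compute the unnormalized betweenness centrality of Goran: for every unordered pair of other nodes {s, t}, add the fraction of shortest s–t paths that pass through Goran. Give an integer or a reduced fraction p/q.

Pairs whose geodesics pass through Goran — Uma–Farah: 1/2.
All other pairs contribute 0.
Summing the contributions gives betweenness(Goran) = 1/2.

1/2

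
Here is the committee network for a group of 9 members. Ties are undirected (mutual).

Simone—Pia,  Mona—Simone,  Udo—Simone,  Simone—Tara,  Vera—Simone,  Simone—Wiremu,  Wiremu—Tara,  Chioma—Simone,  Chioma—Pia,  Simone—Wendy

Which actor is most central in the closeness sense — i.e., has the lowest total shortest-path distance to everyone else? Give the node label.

Simone

Farness (sum of distances to all others) for each node — Chioma:14, Mona:15, Pia:14, Simone:8, Tara:14, Udo:15, Vera:15, Wendy:15, Wiremu:14.
The smallest farness is 8, for Simone, so Simone has the highest closeness.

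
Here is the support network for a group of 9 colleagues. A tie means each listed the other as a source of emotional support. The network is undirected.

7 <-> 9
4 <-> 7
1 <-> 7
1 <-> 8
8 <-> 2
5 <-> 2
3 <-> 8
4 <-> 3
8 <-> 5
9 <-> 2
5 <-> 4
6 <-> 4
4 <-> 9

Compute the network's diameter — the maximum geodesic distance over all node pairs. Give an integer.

Eccentricity of each node (its greatest distance to any other): 1:3, 2:3, 3:2, 4:2, 5:2, 6:3, 7:2, 8:3, 9:2.
The maximum eccentricity is 3, realized for instance by the pair 6–1 via 6 – 4 – 7 – 1. So the diameter is 3.

3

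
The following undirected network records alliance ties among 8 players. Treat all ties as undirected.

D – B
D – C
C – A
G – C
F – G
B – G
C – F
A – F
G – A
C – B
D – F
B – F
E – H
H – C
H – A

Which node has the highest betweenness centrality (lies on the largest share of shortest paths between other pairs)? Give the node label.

C

Unnormalized betweenness of each node: A:2, B:1/3, C:43/6, D:0, E:0, F:7/6, G:1/3, H:6.
C has the largest value, 43/6, making it the main broker — the node through which the most shortest paths run.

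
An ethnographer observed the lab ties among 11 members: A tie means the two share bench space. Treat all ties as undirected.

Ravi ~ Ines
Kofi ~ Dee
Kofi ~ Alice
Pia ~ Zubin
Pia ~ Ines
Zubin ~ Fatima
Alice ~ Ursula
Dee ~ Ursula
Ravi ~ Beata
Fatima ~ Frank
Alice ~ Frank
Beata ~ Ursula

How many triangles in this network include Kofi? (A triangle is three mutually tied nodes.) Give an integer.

Kofi's neighbors are Alice and Dee, but none of them are tied to each other, so no triangle contains Kofi.

0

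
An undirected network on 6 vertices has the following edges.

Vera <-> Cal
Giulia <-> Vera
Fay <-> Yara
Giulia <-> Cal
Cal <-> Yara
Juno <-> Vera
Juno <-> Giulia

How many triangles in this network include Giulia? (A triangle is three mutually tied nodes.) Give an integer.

Giulia's neighbors: Cal, Juno, and Vera.
Neighbor pairs that are themselves tied: Giulia–Cal–Vera; Giulia–Juno–Vera. Each forms one triangle with Giulia, for 2 in total.

2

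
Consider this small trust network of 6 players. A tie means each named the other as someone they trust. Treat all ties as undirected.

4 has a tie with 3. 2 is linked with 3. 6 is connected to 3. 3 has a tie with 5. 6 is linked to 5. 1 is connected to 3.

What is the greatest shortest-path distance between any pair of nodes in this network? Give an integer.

2

Eccentricity of each node (its greatest distance to any other): 1:2, 2:2, 3:1, 4:2, 5:2, 6:2.
The maximum eccentricity is 2, realized for instance by the pair 1–2 via 1 – 3 – 2. So the diameter is 2.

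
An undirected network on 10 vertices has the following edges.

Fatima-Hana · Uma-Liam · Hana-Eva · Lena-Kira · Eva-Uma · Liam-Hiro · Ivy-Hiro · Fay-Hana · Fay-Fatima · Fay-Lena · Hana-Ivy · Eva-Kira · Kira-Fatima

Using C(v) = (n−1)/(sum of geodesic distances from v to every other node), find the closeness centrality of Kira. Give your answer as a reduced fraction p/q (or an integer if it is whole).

Distances from Kira: Eva:1, Fatima:1, Fay:2, Hana:2, Hiro:4, Ivy:3, Lena:1, Liam:3, Uma:2. Sum = 19.
n = 10, so closeness = 9/19.

9/19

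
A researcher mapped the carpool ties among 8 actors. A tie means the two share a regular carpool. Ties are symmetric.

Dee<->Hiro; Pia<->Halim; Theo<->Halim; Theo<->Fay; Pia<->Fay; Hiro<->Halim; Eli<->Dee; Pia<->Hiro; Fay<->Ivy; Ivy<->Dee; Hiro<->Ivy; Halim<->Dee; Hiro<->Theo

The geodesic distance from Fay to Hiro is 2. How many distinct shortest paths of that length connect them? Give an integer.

3

The shortest distance is 2. The length-2 paths are: Fay–Ivy–Hiro; Fay–Theo–Hiro; Fay–Pia–Hiro.
That gives 3 distinct shortest paths.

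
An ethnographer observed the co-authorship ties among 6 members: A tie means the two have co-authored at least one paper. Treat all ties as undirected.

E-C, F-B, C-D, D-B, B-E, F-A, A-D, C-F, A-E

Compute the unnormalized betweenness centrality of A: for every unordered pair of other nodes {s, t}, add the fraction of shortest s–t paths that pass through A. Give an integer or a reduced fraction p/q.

Pairs whose geodesics pass through A — E–D: 1/3; E–F: 1/3; D–F: 1/3.
All other pairs contribute 0.
Summing the contributions gives betweenness(A) = 1.

1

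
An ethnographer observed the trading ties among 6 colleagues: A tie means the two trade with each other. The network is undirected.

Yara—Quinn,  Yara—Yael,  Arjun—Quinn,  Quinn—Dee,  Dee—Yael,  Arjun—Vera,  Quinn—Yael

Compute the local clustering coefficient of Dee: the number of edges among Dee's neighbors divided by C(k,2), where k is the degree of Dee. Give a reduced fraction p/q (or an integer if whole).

1

Dee's neighbors: Quinn and Yael (k = 2).
Possible neighbor pairs: C(2,2) = 1. Edges among them: Quinn–Yael → e = 1.
Clustering(Dee) = 1/1.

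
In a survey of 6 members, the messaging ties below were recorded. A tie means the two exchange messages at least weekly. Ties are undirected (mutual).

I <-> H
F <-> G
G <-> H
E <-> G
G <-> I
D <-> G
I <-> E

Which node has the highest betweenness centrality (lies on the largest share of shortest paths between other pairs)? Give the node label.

G

Unnormalized betweenness of each node: D:0, E:0, F:0, G:15/2, H:0, I:1/2.
G has the largest value, 15/2, making it the main broker — the node through which the most shortest paths run.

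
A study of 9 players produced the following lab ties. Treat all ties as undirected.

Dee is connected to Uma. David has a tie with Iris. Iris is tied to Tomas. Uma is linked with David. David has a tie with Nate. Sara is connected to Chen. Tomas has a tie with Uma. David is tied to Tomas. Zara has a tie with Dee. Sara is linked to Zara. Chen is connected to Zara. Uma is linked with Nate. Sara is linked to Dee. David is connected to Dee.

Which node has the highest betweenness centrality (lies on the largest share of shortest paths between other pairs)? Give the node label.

Unnormalized betweenness of each node: Chen:0, David:10, Dee:15, Iris:0, Nate:0, Sara:3, Tomas:1/2, Uma:9/2, Zara:3.
Dee has the largest value, 15, making it the main broker — the node through which the most shortest paths run.

Dee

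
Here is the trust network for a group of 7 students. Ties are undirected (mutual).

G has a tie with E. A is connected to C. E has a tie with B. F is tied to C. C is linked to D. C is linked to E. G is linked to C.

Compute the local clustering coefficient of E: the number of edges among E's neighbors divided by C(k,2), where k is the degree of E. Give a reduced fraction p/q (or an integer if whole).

1/3

E's neighbors: B, C, and G (k = 3).
Possible neighbor pairs: C(3,2) = 3. Edges among them: C–G → e = 1.
Clustering(E) = 1/3.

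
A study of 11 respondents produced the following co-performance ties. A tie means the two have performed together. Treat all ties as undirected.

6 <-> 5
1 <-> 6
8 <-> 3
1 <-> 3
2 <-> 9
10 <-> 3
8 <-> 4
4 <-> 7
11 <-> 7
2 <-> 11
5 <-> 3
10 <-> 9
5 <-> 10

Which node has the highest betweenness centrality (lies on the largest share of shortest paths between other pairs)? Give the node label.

Unnormalized betweenness of each node: 1:2, 2:7, 3:18, 4:8, 5:6, 6:1/2, 7:5, 8:11, 9:10, 10:13, 11:9/2.
3 has the largest value, 18, making it the main broker — the node through which the most shortest paths run.

3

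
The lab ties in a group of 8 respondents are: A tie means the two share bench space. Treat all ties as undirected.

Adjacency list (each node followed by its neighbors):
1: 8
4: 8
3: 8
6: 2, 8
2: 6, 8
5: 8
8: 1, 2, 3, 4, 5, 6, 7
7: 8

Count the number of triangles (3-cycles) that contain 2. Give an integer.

2's neighbors: 6 and 8.
Neighbor pairs that are themselves tied: 2–6–8. Each forms one triangle with 2, for 1 in total.

1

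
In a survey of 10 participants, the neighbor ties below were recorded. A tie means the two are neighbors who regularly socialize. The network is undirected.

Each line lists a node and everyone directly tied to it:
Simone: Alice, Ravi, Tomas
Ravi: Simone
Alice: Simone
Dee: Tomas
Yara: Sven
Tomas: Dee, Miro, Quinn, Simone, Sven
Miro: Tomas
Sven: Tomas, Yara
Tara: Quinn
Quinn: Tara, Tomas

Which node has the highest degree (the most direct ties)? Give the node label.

Degrees — Alice:1, Dee:1, Miro:1, Quinn:2, Ravi:1, Simone:3, Sven:2, Tara:1, Tomas:5, Yara:1.
The maximum is 5, attained only by Tomas.

Tomas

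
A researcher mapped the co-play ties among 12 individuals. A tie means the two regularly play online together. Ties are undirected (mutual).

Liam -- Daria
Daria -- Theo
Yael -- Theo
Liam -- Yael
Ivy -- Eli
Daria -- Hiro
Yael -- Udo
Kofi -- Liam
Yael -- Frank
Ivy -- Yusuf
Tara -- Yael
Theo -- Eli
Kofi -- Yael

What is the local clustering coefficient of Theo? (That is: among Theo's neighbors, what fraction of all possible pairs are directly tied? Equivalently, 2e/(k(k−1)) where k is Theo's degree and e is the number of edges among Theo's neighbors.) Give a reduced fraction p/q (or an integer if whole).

Theo's neighbors: Daria, Eli, and Yael (k = 3).
Possible neighbor pairs: C(3,2) = 3. Edges among them: none → e = 0.
Clustering(Theo) = 0/3 = 0.

0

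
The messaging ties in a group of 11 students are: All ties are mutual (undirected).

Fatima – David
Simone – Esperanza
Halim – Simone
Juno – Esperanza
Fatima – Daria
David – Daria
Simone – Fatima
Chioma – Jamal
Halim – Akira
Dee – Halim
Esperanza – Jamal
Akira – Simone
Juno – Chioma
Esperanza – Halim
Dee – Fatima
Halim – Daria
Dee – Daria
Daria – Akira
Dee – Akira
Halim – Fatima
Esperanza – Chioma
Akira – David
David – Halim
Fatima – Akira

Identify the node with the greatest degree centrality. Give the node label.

Degrees — Akira:6, Chioma:3, Daria:5, David:4, Dee:4, Esperanza:5, Fatima:6, Halim:7, Jamal:2, Juno:2, Simone:4.
The maximum is 7, attained only by Halim.

Halim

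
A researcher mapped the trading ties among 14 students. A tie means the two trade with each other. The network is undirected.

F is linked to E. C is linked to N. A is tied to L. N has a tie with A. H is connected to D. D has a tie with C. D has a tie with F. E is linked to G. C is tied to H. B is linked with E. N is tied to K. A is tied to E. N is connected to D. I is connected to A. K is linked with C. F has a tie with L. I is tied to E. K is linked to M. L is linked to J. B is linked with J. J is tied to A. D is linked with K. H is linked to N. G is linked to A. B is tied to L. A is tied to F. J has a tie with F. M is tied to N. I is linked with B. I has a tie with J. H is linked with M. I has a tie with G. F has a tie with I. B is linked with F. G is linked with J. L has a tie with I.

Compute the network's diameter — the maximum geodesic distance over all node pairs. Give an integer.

4

Eccentricity of each node (its greatest distance to any other): A:2, B:4, C:3, D:3, E:3, F:3, G:3, H:3, I:3, J:3, K:3, L:3, M:4, N:3.
The maximum eccentricity is 4, realized for instance by the pair M–B via M – N – A – L – B. So the diameter is 4.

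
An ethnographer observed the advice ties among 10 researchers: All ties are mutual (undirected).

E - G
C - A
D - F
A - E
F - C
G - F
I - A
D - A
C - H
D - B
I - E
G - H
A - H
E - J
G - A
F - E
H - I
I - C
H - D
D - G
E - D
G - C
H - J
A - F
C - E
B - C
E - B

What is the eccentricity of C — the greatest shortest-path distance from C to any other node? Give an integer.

Distances from C: A:1, B:1, D:2, E:1, F:1, G:1, H:1, I:1, J:2.
The largest is 2 (to D and J), so the eccentricity of C is 2.

2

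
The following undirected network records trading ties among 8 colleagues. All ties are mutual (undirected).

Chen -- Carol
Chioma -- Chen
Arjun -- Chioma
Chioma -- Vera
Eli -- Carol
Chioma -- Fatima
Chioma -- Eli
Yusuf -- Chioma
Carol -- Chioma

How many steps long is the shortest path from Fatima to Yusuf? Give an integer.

2

One shortest route is Fatima – Chioma – Yusuf, which uses 2 edges, and Fatima and Yusuf are not directly tied, so nothing shorter exists. So d(Fatima,Yusuf) = 2.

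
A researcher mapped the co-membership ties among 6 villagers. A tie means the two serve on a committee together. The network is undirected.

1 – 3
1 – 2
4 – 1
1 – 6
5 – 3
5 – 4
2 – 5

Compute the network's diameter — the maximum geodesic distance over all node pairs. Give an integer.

Eccentricity of each node (its greatest distance to any other): 1:2, 2:2, 3:2, 4:2, 5:3, 6:3.
The maximum eccentricity is 3, realized for instance by the pair 6–5 via 6 – 1 – 2 – 5. So the diameter is 3.

3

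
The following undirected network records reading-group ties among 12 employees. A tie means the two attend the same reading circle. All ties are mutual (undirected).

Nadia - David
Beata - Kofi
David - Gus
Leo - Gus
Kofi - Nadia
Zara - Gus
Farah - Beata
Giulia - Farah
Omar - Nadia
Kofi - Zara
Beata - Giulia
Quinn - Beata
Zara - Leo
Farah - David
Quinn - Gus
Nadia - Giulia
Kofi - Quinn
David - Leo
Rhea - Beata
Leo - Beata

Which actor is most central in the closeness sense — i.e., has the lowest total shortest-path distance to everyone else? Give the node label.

Farness (sum of distances to all others) for each node — Beata:17, David:19, Farah:21, Giulia:21, Gus:21, Kofi:18, Leo:19, Nadia:19, Omar:29, Quinn:20, Rhea:27, Zara:23.
The smallest farness is 17, for Beata, so Beata has the highest closeness.

Beata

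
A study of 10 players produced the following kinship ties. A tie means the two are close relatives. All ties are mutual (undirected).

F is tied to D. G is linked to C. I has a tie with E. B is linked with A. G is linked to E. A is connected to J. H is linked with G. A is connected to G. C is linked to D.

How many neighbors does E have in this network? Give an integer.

2

E is directly tied to G and I. That is 2 neighbors, so the degree of E is 2.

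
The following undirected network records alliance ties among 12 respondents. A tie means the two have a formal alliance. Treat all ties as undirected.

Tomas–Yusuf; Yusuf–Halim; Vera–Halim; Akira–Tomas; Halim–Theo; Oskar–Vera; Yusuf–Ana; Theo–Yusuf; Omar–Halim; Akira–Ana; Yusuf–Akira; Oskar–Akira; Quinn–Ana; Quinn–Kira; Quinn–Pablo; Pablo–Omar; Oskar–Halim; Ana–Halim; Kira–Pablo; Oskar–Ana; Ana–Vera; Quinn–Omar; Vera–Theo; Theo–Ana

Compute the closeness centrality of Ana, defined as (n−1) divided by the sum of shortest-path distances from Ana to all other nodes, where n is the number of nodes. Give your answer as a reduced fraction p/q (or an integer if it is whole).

11/15

Distances from Ana: Akira:1, Halim:1, Kira:2, Omar:2, Oskar:1, Pablo:2, Quinn:1, Theo:1, Tomas:2, Vera:1, Yusuf:1. Sum = 15.
n = 12, so closeness = 11/15.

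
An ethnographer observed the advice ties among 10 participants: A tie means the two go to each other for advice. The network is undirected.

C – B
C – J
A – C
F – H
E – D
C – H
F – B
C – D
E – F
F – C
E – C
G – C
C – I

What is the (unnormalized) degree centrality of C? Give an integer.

C is directly tied to A, B, D, E, F, G, H, I, and J. That is 9 neighbors, so the degree of C is 9.

9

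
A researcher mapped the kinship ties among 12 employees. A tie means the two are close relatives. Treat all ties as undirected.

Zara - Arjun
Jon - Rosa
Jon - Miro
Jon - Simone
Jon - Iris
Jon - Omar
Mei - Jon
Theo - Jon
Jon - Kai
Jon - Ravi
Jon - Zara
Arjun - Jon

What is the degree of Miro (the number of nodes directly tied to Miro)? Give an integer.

Miro is directly tied to Jon. That is 1 neighbor, so the degree of Miro is 1.

1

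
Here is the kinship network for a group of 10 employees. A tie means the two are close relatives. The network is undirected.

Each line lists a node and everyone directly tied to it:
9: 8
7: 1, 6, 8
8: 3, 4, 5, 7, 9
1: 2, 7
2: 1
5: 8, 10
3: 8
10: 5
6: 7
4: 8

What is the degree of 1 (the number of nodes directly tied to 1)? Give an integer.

2

1 is directly tied to 2 and 7. That is 2 neighbors, so the degree of 1 is 2.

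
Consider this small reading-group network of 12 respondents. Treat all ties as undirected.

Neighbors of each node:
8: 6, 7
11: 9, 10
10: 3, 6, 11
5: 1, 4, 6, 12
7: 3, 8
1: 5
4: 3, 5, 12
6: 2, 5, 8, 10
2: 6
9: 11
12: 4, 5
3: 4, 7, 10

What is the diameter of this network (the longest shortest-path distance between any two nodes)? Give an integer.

Eccentricity of each node (its greatest distance to any other): 1:5, 2:4, 3:3, 4:4, 5:4, 6:3, 7:4, 8:4, 9:5, 10:3, 11:4, 12:5.
The maximum eccentricity is 5, realized for instance by the pair 12–9 via 12 – 4 – 3 – 10 – 11 – 9. So the diameter is 5.

5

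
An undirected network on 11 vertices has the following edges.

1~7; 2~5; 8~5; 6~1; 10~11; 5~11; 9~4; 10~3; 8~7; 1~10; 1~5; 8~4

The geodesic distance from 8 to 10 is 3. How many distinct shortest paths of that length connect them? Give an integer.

The shortest distance is 3. The length-3 paths are: 8–7–1–10; 8–5–1–10; 8–5–11–10.
That gives 3 distinct shortest paths.

3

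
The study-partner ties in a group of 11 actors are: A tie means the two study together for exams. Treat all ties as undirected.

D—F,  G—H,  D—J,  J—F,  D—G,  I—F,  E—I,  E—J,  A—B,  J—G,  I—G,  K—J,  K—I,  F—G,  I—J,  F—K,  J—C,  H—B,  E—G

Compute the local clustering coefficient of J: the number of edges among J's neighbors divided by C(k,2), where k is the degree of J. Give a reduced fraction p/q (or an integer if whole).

J's neighbors: C, D, E, F, G, I, and K (k = 7).
Possible neighbor pairs: C(7,2) = 21. Edges among them: D–F, D–G, E–G, E–I, F–G, F–I, F–K, G–I, I–K → e = 9.
Clustering(J) = 9/21 = 3/7.

3/7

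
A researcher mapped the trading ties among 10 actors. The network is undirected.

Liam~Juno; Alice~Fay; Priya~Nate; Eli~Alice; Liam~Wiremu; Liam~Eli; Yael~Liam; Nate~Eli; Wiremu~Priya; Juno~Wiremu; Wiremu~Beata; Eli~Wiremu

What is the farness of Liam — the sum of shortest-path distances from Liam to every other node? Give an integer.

15

Distances from Liam: Alice:2, Beata:2, Eli:1, Fay:3, Juno:1, Nate:2, Priya:2, Wiremu:1, Yael:1.
Sum = 2 + 2 + 1 + 3 + 1 + 2 + 2 + 1 + 1 = 15.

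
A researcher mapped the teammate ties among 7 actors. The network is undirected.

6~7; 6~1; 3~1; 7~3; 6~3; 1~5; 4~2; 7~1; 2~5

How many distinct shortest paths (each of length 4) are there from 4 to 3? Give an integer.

The shortest distance is 4, and the only length-4 path is 4–2–5–1–3. So there is exactly 1 shortest path.

1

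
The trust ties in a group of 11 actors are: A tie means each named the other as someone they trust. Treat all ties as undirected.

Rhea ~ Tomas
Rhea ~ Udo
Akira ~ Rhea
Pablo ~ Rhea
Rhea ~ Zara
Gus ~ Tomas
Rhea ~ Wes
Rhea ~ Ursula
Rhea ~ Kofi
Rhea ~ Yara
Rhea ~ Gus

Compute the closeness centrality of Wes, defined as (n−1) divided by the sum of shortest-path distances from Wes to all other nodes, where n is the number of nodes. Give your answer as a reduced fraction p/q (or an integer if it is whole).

10/19

Distances from Wes: Akira:2, Gus:2, Kofi:2, Pablo:2, Rhea:1, Tomas:2, Udo:2, Ursula:2, Yara:2, Zara:2. Sum = 19.
n = 11, so closeness = 10/19.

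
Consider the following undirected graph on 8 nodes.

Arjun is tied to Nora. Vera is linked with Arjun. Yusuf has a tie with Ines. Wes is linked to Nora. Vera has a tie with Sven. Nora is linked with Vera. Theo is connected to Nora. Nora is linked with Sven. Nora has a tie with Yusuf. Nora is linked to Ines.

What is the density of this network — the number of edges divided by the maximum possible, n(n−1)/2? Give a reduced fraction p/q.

There are 10 edges and 8 nodes, so the maximum possible is C(8,2) = 28.
Density = 10/28 = 5/14.

5/14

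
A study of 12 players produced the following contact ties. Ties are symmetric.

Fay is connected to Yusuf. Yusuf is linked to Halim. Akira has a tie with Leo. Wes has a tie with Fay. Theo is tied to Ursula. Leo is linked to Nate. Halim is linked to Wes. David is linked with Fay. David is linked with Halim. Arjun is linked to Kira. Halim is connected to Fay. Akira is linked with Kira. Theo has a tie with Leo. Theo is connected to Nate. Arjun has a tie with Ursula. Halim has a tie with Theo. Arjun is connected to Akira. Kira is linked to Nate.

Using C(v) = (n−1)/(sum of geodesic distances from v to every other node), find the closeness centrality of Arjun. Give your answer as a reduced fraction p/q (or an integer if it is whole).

11/28

Distances from Arjun: Akira:1, David:4, Fay:4, Halim:3, Kira:1, Leo:2, Nate:2, Theo:2, Ursula:1, Wes:4, Yusuf:4. Sum = 28.
n = 12, so closeness = 11/28.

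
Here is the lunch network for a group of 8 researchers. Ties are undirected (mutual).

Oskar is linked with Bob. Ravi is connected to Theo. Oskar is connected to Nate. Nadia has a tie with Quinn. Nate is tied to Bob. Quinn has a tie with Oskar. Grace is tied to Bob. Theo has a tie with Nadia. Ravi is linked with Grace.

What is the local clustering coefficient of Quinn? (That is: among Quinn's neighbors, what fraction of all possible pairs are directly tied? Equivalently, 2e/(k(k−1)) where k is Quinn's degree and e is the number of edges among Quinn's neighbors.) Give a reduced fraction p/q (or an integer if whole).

Quinn's neighbors: Nadia and Oskar (k = 2).
Possible neighbor pairs: C(2,2) = 1. Edges among them: none → e = 0.
Clustering(Quinn) = 0/1.

0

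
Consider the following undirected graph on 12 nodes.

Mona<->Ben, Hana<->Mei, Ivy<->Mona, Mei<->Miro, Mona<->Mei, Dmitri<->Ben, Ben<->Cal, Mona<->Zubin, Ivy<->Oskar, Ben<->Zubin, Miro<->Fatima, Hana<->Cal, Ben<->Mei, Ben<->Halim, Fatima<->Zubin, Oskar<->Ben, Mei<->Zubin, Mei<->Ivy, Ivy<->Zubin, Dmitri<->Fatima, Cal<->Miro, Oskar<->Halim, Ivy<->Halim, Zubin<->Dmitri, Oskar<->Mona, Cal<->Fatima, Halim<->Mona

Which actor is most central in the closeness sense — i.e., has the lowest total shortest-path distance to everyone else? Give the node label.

Farness (sum of distances to all others) for each node — Ben:15, Cal:19, Dmitri:20, Fatima:20, Halim:21, Hana:23, Ivy:18, Mei:16, Miro:21, Mona:16, Oskar:21, Zubin:16.
The smallest farness is 15, for Ben, so Ben has the highest closeness.

Ben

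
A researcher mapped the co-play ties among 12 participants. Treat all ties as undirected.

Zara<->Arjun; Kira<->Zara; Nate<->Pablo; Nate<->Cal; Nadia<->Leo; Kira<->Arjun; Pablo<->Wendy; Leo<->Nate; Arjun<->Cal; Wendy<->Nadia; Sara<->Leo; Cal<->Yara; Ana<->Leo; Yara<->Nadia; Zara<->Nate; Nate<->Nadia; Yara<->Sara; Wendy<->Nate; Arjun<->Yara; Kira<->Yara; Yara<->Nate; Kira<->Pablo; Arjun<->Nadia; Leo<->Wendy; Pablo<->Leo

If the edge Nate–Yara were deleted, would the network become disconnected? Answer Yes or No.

No

Even without that edge, Nate still reaches Yara via Nate – Cal – Yara, so the network stays connected. Not a bridge.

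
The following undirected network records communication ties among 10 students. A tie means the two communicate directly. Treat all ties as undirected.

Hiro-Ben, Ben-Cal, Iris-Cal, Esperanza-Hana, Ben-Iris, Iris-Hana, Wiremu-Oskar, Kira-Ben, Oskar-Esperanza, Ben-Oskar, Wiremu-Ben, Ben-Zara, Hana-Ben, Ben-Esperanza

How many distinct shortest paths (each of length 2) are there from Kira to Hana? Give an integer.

The shortest distance is 2, and the only length-2 path is Kira–Ben–Hana. So there is exactly 1 shortest path.

1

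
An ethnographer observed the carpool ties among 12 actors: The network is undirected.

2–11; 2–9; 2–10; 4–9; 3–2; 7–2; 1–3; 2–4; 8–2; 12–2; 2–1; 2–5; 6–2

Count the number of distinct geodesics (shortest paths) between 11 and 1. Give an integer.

1

The shortest distance is 2, and the only length-2 path is 11–2–1. So there is exactly 1 shortest path.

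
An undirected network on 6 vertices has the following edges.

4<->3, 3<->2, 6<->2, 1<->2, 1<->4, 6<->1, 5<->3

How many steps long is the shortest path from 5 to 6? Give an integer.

One shortest route is 5 – 3 – 2 – 6, which uses 3 edges, and at distance 2 from 5 we only reach {2, 4}, which does not include 6. So d(5,6) = 3.

3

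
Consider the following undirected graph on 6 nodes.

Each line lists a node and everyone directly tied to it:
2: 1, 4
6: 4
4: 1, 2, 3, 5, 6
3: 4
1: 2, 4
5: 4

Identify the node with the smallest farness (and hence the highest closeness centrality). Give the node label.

4

Farness (sum of distances to all others) for each node — 1:8, 2:8, 3:9, 4:5, 5:9, 6:9.
The smallest farness is 5, for 4, so 4 has the highest closeness.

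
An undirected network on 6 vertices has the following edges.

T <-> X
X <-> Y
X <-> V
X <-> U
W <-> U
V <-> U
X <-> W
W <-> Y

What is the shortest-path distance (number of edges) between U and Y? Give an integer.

One shortest route is U – X – Y, which uses 2 edges, and U and Y are not directly tied, so nothing shorter exists. So d(U,Y) = 2.

2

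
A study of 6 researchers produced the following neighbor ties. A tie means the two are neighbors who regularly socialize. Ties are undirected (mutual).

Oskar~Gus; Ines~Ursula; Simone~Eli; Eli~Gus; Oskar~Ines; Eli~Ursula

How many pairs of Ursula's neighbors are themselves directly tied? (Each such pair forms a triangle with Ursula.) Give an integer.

Ursula's neighbors are Eli and Ines, but none of them are tied to each other, so no triangle contains Ursula.

0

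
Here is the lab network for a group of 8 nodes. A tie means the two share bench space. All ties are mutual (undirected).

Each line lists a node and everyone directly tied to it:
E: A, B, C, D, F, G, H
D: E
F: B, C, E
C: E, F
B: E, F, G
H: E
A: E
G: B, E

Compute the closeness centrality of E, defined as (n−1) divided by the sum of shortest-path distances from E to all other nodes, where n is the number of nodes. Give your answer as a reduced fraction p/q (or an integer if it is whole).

Distances from E: A:1, B:1, C:1, D:1, F:1, G:1, H:1. Sum = 7.
n = 8, so closeness = 7/7 = 1.

1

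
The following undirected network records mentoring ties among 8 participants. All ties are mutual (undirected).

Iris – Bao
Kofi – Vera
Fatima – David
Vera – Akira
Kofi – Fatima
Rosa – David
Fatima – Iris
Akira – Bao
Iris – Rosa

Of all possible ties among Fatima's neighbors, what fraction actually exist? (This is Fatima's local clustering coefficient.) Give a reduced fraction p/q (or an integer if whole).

Fatima's neighbors: David, Iris, and Kofi (k = 3).
Possible neighbor pairs: C(3,2) = 3. Edges among them: none → e = 0.
Clustering(Fatima) = 0/3 = 0.

0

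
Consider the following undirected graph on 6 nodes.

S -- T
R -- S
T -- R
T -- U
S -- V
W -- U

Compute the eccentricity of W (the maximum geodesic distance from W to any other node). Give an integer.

4

Distances from W: R:3, S:3, T:2, U:1, V:4.
The largest is 4 (to V), so the eccentricity of W is 4.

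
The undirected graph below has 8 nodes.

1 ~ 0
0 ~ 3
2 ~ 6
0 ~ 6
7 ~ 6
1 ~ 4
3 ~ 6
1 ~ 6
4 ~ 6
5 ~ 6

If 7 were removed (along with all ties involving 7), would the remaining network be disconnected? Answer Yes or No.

Even without 7, every remaining node can still reach every other (the residual graph is connected), so 7 is not a cut vertex.

No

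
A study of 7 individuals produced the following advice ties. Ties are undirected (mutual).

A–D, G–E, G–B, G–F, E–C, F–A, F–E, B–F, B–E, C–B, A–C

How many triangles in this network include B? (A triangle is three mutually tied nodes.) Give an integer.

4

B's neighbors: C, E, F, and G.
Neighbor pairs that are themselves tied: B–C–E; B–E–F; B–E–G; B–F–G. Each forms one triangle with B, for 4 in total.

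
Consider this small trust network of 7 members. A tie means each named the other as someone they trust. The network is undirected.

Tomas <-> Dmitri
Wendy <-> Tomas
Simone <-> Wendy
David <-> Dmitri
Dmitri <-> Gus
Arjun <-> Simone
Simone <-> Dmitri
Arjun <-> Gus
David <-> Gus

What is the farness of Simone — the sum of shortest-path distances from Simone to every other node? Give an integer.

Distances from Simone: Arjun:1, David:2, Dmitri:1, Gus:2, Tomas:2, Wendy:1.
Sum = 1 + 2 + 1 + 2 + 2 + 1 = 9.

9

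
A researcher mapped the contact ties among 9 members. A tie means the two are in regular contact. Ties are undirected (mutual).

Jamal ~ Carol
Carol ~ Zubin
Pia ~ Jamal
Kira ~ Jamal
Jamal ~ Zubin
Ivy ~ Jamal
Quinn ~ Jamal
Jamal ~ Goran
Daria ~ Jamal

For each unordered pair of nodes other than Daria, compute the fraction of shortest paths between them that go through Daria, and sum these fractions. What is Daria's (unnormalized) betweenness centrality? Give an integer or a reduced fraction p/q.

No shortest path between any pair of other nodes passes through Daria.
Summing the contributions gives betweenness(Daria) = 0.

0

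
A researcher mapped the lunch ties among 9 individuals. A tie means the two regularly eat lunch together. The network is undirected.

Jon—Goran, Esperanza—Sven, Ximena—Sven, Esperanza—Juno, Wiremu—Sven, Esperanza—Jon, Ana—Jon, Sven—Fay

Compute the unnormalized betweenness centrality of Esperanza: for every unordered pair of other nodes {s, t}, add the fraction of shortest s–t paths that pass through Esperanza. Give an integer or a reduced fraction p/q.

Pairs whose geodesics pass through Esperanza — Sven–Juno: 1; Sven–Ana: 1; Sven–Jon: 1; Sven–Goran: 1; Fay–Juno: 1; Fay–Ana: 1; Fay–Jon: 1; Fay–Goran: 1; Juno–Ana: 1; Juno–Ximena: 1; Juno–Jon: 1; Juno–Wiremu: 1; Juno–Goran: 1; Ana–Ximena: 1 … (+5 more pairs).
All other pairs contribute 0.
Summing the contributions gives betweenness(Esperanza) = 19.

19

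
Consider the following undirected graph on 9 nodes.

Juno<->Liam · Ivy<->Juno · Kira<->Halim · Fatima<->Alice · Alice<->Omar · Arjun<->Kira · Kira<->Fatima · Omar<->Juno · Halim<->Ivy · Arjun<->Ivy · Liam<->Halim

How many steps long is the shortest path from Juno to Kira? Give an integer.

3

One shortest route is Juno – Ivy – Halim – Kira, which uses 3 edges, and at distance 2 from Juno we only reach {Alice, Arjun, Halim}, which does not include Kira. So d(Juno,Kira) = 3.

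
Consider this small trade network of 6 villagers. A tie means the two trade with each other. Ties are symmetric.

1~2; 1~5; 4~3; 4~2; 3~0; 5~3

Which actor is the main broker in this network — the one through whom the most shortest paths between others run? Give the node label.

Unnormalized betweenness of each node: 0:0, 1:1, 2:1, 3:5, 4:2, 5:2.
3 has the largest value, 5, making it the main broker — the node through which the most shortest paths run.

3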